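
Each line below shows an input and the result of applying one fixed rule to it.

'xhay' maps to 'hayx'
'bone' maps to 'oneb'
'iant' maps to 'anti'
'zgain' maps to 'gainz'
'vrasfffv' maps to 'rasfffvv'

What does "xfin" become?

finx

Looking at the pairs, the operation is to move the first character to the end.
On "xfin" that produces "finx".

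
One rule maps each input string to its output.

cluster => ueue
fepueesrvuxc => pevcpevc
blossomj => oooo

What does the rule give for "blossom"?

Looking at the pairs, the operation is to keep one character in every 3, starting at position 3 (positions 3rd, 6th, 9th, ...), then write the whole string twice.
Working it through for "blossom": intermediate "oo", final "oooo".

oooo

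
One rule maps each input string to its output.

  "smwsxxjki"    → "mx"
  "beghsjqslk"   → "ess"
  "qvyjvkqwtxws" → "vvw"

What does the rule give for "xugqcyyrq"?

Each output is the input with this applied: delete the last 2 characters, then keep one character in every 3, starting at position 2 (positions 2nd, 5th, 8th, ...).
Applying that to "xugqcyyrq" gives "uc".

uc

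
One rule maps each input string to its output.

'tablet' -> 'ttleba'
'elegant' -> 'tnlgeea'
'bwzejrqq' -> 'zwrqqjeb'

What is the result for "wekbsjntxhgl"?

The transformation: sort the characters into reverse alphabetical order.
On "wekbsjntxhgl" that produces "xwtsnlkjhgeb".

xwtsnlkjhgeb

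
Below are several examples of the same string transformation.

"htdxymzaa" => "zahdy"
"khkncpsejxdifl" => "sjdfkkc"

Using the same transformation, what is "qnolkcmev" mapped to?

The pattern: keep every other character starting from the first (positions 1st, 3rd, 5th, ...), then move the first 3 characters to the end (rotate left by 3).
Applying both steps to "qnolkcmev": "qokmv", then "mvqok".

mvqok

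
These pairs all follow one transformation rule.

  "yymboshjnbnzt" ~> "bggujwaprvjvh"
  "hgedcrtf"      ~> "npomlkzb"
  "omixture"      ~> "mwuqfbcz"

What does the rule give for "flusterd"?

The pattern: move the last character to the front, then shift every letter 8 places forward in the alphabet (wrapping around).
Working it through for "flusterd": intermediate "dfluster", final "lntcabmz".

lntcabmz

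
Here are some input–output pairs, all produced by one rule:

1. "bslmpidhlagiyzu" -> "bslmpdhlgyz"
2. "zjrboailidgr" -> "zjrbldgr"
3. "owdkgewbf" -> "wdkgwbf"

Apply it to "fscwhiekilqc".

The transformation: remove every vowel.
Applying that to "fscwhiekilqc" gives "fscwhklqc".

fscwhklqc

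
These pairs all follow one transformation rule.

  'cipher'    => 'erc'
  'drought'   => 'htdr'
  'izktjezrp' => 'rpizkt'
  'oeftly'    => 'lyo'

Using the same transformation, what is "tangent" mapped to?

Looking at the pairs, the operation is to move the last 2 characters to the front (rotate right by 2), then delete the last 3 characters.
Applying both steps to "tangent": "nttange", then "ntta".
(Check on "drought": → "htdroug" → "htdr" ✓)

ntta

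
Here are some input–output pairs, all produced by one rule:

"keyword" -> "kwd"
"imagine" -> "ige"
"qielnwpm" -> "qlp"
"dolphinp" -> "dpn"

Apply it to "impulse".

What's happening: keep one character in every 3, starting at position 1 (positions 1st, 4th, 7th, ...).
"impulse" → "iue".

iue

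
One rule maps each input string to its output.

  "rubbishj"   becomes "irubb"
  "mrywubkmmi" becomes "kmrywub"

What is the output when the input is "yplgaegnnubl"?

nyplgaegn

Each output is the input with this applied: delete the last 3 characters, then move the last character to the front.
Applying both steps to "yplgaegnnubl": "yplgaegnn", then "nyplgaegn".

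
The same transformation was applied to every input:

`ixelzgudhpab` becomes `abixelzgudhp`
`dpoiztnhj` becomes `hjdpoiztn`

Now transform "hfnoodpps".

pshfnoodp

Looking at the pairs, the operation is to move the last 2 characters to the front (rotate right by 2).
Doing the same to "hfnoodpps": "pshfnoodp".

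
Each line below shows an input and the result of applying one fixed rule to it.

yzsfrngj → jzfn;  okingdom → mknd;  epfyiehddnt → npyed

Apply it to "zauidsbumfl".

faisu

The rule is to keep every other character starting from the second (positions 2nd, 4th, 6th, ...), then move the last character to the front.
Starting from "zauidsbumfl": after the first operation, "aisuf"; after the second, "faisu".
(Check on "epfyiehddnt": → "pyedn" → "npyed" ✓)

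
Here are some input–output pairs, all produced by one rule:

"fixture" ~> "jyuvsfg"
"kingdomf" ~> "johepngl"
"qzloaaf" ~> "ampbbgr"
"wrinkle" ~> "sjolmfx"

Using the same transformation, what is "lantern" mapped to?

In each case the input is transformed by: shift every letter 1 place forward in the alphabet (wrapping around), then move the first character to the end.
Applying that to "lantern" gives "boufsom".

boufsom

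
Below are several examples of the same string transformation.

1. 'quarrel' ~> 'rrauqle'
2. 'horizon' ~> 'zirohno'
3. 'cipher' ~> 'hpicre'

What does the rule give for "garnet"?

nragte

Each output is the input with this applied: reverse the string, then move the first 2 characters to the end (rotate left by 2).
Applying both steps to "garnet": "tenrag", then "nragte".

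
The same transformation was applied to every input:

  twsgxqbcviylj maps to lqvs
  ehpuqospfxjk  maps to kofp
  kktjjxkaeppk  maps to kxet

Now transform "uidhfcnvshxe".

Looking at the pairs, the operation is to keep one character in every 3, starting at position 3 (positions 3rd, 6th, 9th, ...), then swap the first and last characters.
Starting from "uidhfcnvshxe": after the first operation, "dcse"; after the second, "ecsd".

ecsd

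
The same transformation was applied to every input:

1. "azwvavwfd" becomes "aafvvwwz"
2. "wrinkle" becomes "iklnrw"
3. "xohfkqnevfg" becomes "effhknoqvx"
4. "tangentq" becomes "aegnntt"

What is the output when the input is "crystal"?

Looking at the pairs, the operation is to delete the last character, then sort the characters into alphabetical order.
"crystal" → "acrsty".
(Check on "wrinkle": → "wrinkl" → "iklnrw" ✓)

acrsty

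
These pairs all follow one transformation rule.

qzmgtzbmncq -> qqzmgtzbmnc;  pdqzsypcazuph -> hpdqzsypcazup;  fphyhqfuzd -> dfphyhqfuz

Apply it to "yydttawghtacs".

In each case the input is transformed by: move the last character to the front.
Doing the same to "yydttawghtacs": "syydttawghtac".

syydttawghtac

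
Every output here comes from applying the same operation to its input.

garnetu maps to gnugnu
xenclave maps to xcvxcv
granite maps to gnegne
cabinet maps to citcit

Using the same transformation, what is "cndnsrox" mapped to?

cnocno

Looking at the pairs, the operation is to keep one character in every 3, starting at position 1 (positions 1st, 4th, 7th, ...), then write the whole string twice.
Working it through for "cndnsrox": intermediate "cno", final "cnocno".
(Check on "cabinet": → "cit" → "citcit" ✓)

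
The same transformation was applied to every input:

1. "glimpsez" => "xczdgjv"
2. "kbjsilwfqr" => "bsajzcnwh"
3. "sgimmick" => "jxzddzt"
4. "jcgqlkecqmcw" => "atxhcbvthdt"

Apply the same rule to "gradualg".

The rule is to delete the last character, then shift every letter 9 places backward in the alphabet (wrapping around).
"gradualg" → "gradual" → "xirulrc".

xirulrc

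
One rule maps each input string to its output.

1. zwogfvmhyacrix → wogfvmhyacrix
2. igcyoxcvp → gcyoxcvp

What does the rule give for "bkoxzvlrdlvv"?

The transformation: delete the first character.
"bkoxzvlrdlvv" → "koxzvlrdlvv".

koxzvlrdlvv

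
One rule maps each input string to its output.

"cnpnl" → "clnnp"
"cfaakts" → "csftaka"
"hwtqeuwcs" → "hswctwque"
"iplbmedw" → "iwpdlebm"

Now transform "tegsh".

The pattern: take characters alternately from the front and the back (1st, last, 2nd, 2nd-last, ...).
Applying that to "tegsh" gives "thesg".

thesg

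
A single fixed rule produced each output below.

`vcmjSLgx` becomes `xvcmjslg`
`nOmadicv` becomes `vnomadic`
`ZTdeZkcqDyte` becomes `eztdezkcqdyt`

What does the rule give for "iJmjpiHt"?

tijmjpih

The transformation: move the last character to the front, then convert every letter to lowercase.
Starting from "iJmjpiHt": after the first operation, "tiJmjpiH"; after the second, "tijmjpih".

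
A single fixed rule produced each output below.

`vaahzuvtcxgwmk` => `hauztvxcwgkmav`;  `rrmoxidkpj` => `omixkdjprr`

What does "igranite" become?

arinetgi

Rule — swap each adjacent pair of characters (1↔2, 3↔4, ...), then move the first 2 characters to the end (rotate left by 2).
Applying that to "igranite" gives "arinetgi".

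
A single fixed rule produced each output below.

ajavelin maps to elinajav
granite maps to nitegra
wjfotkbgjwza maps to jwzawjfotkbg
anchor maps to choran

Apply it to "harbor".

Looking at the pairs, the operation is to move the last 3 characters to the front (rotate right by 3), then move the last character to the front.
For "harbor", step one produces "borhar"; step two turns that into "rborha".
(Check on "granite": → "itegran" → "nitegra" ✓)

rborha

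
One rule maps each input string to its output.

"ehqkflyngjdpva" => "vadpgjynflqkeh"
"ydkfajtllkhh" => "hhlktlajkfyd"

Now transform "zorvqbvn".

Rule — reverse the string, then swap each adjacent pair of characters (1↔2, 3↔4, ...).
Starting from "zorvqbvn": after the first operation, "nvbqvroz"; after the second, "vnqbrvzo".
(Check on "ehqkflyngjdpva": → "avpdjgnylfkqhe" → "vadpgjynflqkeh" ✓)

vnqbrvzo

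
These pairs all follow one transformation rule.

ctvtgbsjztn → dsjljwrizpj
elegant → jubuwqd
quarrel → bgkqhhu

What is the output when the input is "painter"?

hfqydju

Looking at the pairs, the operation is to shift every letter 10 places backward in the alphabet (wrapping around), then move the last character to the front.
"painter" → "hfqydju".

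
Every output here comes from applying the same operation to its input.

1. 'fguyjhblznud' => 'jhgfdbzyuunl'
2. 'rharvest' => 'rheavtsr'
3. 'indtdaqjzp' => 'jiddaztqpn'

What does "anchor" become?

Each output is the input with this applied: sort the characters into reverse alphabetical order, then swap the front and back halves of the string.
Starting from "anchor": after the first operation, "ronhca"; after the second, "hcaron".
(Check on "indtdaqjzp": → "ztqpnjidda" → "jiddaztqpn" ✓)

hcaron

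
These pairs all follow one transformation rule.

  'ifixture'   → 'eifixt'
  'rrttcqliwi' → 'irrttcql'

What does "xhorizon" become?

What's happening: move the last 3 characters to the front (rotate right by 3), then delete the first 2 characters.
"xhorizon" → "zonxhori" → "nxhori".

nxhori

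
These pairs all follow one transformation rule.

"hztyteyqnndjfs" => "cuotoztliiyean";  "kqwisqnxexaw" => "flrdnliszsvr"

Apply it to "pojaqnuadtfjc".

The transformation: shift every letter 5 places backward in the alphabet (wrapping around).
"pojaqnuadtfjc" → "kjevlipvyoaex".

kjevlipvyoaex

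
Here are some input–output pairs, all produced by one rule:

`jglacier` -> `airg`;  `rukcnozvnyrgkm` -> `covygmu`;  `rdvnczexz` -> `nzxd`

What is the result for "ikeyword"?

In each case the input is transformed by: keep every other character starting from the second (positions 2nd, 4th, 6th, ...), then move the first character to the end.
"ikeyword" → "kyod" → "yodk".

yodk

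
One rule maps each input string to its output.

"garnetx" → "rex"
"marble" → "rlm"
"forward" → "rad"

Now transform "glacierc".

airg

The pattern: move the first character to the end, then keep every other character starting from the second (positions 2nd, 4th, 6th, ...).
On "glacierc" that produces "airg".
(Check on "marble": → "arblem" → "rlm" ✓)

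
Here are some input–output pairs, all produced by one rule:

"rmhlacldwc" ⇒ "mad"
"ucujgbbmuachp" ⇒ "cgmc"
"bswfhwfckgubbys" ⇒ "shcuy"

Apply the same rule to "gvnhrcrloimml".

Looking at the pairs, the operation is to keep one character in every 3, starting at position 2 (positions 2nd, 5th, 8th, ...).
Applying that to "gvnhrcrloimml" gives "vrlm".

vrlm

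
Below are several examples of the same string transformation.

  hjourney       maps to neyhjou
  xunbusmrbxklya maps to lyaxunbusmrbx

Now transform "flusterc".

Each output is the input with this applied: move the last 3 characters to the front (rotate right by 3), then delete the last character.
Starting from "flusterc": after the first operation, "ercflust"; after the second, "ercflus".

ercflus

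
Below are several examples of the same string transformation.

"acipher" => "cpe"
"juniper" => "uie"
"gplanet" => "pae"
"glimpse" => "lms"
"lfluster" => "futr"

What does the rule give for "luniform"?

Each output is the input with this applied: keep every other character starting from the second (positions 2nd, 4th, 6th, ...).
Applying that to "luniform" gives "uiom".

uiom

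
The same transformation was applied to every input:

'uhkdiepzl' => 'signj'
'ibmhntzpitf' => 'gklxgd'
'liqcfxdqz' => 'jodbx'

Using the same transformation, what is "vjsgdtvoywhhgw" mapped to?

Each output is the input with this applied: shift every letter 2 places backward in the alphabet (wrapping around), then keep every other character starting from the first (positions 1st, 3rd, 5th, ...).
Doing the same to "vjsgdtvoywhhgw": "tqbtwfe".
(Check on "ibmhntzpitf": → "gzkflrxngrd" → "gklxgd" ✓)

tqbtwfe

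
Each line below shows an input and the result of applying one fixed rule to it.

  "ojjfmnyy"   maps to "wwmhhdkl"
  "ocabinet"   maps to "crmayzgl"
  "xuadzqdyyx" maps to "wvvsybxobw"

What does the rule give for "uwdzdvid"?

gbsubxbt

Each output is the input with this applied: move the last 2 characters to the front (rotate right by 2), then shift every letter 2 places backward in the alphabet (wrapping around).
Applying both steps to "uwdzdvid": "iduwdzdv", then "gbsubxbt".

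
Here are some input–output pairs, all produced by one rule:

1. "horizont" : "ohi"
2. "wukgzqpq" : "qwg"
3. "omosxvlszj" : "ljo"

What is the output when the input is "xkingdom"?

dxn

The rule is to swap the front and back halves of the string, then keep one character in every 3, starting at position 2 (positions 2nd, 5th, 8th, ...).
"xkingdom" → "gdomxkin" → "dxn".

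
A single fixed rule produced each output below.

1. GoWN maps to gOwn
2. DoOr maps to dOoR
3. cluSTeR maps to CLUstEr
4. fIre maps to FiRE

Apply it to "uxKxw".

UXkXW

The transformation: flip the case of every letter.
Doing the same to "uxKxw": "UXkXW".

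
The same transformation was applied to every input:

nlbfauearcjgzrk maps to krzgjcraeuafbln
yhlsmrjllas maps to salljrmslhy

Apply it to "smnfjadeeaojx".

The transformation: reverse the string.
Doing the same to "smnfjadeeaojx": "xjoaeedajfnms".

xjoaeedajfnms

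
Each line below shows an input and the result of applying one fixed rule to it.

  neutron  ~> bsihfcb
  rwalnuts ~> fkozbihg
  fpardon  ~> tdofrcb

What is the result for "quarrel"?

Rule — shift every letter 12 places backward in the alphabet (wrapping around).
On "quarrel" that produces "eioffsz".

eioffsz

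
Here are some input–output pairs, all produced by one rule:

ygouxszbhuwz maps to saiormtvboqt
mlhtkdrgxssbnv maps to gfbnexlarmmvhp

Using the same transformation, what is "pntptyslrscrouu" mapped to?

The pattern: shift every letter 6 places backward in the alphabet (wrapping around).
On "pntptyslrscrouu" that produces "jhnjnsmflmwlioo".

jhnjnsmflmwlioo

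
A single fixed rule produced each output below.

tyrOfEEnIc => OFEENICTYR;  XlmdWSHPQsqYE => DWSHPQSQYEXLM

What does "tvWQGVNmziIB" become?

QGVNMZIIBTVW

The rule is to move the first 3 characters to the end (rotate left by 3), then convert every letter to uppercase.
"tvWQGVNmziIB" → "QGVNmziIBtvW" → "QGVNMZIIBTVW".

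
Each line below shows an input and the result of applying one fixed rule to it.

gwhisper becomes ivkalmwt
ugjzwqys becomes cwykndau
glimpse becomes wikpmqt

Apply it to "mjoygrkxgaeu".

Looking at the pairs, the operation is to shift every letter 4 places forward in the alphabet (wrapping around), then move the last 2 characters to the front (rotate right by 2).
Working it through for "mjoygrkxgaeu": intermediate "qnsckvobkeiy", final "iyqnsckvobke".

iyqnsckvobke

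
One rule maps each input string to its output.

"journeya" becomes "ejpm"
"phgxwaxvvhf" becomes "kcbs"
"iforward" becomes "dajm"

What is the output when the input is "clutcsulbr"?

The transformation: shift every letter 5 places backward in the alphabet (wrapping around), then keep only the first 4 characters.
For "clutcsulbr", step one produces "xgpoxnpgwm"; step two turns that into "xgpo".

xgpo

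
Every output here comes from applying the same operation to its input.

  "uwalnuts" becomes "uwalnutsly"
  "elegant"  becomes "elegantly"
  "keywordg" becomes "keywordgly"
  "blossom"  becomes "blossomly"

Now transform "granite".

granitely

Looking at the pairs, the operation is to append "ly".
For "granite" the result is "granitely".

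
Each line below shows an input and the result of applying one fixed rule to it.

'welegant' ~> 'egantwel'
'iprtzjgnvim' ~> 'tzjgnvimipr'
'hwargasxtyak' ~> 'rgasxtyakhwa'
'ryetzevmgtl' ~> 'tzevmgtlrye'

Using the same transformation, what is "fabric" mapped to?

The pattern: move the first 3 characters to the end (rotate left by 3).
On "fabric" that produces "ricfab".

ricfab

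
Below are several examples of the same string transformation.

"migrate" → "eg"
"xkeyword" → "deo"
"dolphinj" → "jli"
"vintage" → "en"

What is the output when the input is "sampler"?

rm

Each output is the input with this applied: move the last 2 characters to the front (rotate right by 2), then keep one character in every 3, starting at position 2 (positions 2nd, 5th, 8th, ...).
On "sampler": the first step gives "ersampl", and the second then gives "rm".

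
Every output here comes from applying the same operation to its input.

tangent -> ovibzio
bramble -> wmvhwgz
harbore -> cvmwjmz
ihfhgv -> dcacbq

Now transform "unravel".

Each output is the input with this applied: shift every letter 5 places backward in the alphabet (wrapping around).
So "unravel" becomes "pimvqzg".

pimvqzg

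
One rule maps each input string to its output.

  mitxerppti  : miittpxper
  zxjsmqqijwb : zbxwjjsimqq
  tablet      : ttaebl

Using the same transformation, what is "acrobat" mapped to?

atcarbo

Rule — take characters alternately from the front and the back (1st, last, 2nd, 2nd-last, ...).
Doing the same to "acrobat": "atcarbo".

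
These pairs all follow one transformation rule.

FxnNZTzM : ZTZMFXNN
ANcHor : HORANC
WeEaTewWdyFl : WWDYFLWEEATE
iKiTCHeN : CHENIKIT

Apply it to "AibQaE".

QAEAIB

Each output is the input with this applied: swap the front and back halves of the string, then convert every letter to uppercase.
Doing the same to "AibQaE": "QAEAIB".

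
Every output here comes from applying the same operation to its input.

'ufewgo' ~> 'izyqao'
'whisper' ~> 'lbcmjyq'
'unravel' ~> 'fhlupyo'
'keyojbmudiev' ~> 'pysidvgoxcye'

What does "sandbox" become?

The transformation: swap the first and last characters, then shift every letter 6 places backward in the alphabet (wrapping around).
"sandbox" → "xandbos" → "ruhxvim".

ruhxvim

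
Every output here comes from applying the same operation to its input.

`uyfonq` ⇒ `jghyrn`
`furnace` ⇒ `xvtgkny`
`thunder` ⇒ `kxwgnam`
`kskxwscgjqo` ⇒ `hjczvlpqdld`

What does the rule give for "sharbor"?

khuktal

The transformation: shift every letter 7 places backward in the alphabet (wrapping around), then reverse the string.
For "sharbor" the result is "khuktal".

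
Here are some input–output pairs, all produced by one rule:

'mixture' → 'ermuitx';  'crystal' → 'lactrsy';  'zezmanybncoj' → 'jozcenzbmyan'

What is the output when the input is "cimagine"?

enciigma

Looking at the pairs, the operation is to move the last character to the front, then take characters alternately from the front and the back (1st, last, 2nd, 2nd-last, ...).
On "cimagine" that produces "enciigma".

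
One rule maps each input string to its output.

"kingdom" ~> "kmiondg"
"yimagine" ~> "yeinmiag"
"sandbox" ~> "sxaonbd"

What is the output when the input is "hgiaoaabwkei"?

Each output is the input with this applied: take characters alternately from the front and the back (1st, last, 2nd, 2nd-last, ...).
Applying that to "hgiaoaabwkei" gives "higeikawobaa".

higeikawobaa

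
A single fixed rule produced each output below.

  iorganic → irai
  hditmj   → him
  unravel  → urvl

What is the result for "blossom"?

bosm

What's happening: keep every other character starting from the first (positions 1st, 3rd, 5th, ...).
Doing the same to "blossom": "bosm".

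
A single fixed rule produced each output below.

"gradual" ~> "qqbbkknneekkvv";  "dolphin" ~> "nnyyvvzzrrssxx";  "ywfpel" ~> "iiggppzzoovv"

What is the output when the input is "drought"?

The pattern: shift every letter 10 places forward in the alphabet (wrapping around), then double every character.
Doing the same to "drought": "nnbbyyeeqqrrdd".

nnbbyyeeqqrrdd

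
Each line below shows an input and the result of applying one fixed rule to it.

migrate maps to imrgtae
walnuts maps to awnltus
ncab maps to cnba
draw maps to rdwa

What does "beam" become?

ebma

In each case the input is transformed by: swap each adjacent pair of characters (1↔2, 3↔4, ...).
Applying that to "beam" gives "ebma".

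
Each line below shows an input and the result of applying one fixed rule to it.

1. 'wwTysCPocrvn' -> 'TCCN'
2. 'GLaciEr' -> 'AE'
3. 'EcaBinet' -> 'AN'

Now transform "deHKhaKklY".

Rule — keep one character in every 3, starting at position 3 (positions 3rd, 6th, 9th, ...), then convert every letter to uppercase.
For "deHKhaKklY", step one produces "Hal"; step two turns that into "HAL".

HAL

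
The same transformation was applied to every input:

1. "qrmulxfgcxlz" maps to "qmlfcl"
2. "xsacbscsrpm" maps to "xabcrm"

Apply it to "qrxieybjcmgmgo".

qxebcgg

Rule — keep every other character starting from the first (positions 1st, 3rd, 5th, ...).
So "qrxieybjcmgmgo" becomes "qxebcgg".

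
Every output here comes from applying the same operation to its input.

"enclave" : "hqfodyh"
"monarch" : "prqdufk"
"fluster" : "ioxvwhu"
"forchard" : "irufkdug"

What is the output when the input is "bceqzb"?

The rule is to shift every letter 3 places forward in the alphabet (wrapping around).
Applying that to "bceqzb" gives "efhtce".

efhtce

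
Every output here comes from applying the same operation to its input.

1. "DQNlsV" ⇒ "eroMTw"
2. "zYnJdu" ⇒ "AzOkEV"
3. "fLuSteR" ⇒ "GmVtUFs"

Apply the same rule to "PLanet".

The rule is to shift every letter 1 place forward in the alphabet (wrapping around), then flip the case of every letter.
On "PLanet" that produces "qmBOFU".

qmBOFU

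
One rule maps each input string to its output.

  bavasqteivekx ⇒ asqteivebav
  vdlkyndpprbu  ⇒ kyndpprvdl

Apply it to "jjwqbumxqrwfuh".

qbumxqrwfjjw

The transformation: delete the last 2 characters, then move the first 3 characters to the end (rotate left by 3).
Applying both steps to "jjwqbumxqrwfuh": "jjwqbumxqrwf", then "qbumxqrwfjjw".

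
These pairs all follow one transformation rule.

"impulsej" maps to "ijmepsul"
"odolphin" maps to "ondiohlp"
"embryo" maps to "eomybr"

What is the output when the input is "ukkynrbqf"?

ufkqkbyrn

In each case the input is transformed by: take characters alternately from the front and the back (1st, last, 2nd, 2nd-last, ...).
Applying that to "ukkynrbqf" gives "ufkqkbyrn".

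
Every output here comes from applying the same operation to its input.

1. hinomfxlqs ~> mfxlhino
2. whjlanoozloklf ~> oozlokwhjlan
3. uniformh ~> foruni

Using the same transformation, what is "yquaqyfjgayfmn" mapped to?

The pattern: delete the last 2 characters, then swap the front and back halves of the string.
Doing the same to "yquaqyfjgayfmn": "fjgayfyquaqy".

fjgayfyquaqy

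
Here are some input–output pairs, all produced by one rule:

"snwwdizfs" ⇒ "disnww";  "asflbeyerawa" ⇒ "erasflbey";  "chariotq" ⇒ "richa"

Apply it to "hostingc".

tihos

The transformation: delete the last 3 characters, then move the last 2 characters to the front (rotate right by 2).
Doing the same to "hostingc": "tihos".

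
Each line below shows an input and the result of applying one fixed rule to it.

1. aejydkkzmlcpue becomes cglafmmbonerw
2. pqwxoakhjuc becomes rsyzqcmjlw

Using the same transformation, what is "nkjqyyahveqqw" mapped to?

What's happening: delete the last character, then shift every letter 2 places forward in the alphabet (wrapping around).
So "nkjqyyahveqqw" becomes "pmlsaacjxgss".

pmlsaacjxgss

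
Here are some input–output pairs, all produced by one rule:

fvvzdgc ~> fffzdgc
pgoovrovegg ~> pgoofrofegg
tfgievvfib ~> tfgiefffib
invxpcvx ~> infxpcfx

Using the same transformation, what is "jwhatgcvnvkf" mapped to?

jwhatgcfnfkf

Looking at the pairs, the operation is to replace every "v" with "f".
So "jwhatgcvnvkf" becomes "jwhatgcfnfkf".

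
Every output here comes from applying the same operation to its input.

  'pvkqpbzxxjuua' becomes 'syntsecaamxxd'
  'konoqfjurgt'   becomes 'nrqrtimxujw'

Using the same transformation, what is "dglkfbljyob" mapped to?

In each case the input is transformed by: shift every letter 3 places forward in the alphabet (wrapping around).
Doing the same to "dglkfbljyob": "gjonieombre".

gjonieombre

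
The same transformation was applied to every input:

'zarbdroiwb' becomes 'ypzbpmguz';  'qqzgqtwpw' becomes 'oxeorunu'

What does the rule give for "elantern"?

jylrcpl

The transformation: shift every letter 2 places backward in the alphabet (wrapping around), then delete the first character.
Starting from "elantern": after the first operation, "cjylrcpl"; after the second, "jylrcpl".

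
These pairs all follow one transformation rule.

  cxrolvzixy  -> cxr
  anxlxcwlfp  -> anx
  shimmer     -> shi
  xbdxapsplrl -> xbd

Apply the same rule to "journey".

The rule is to keep only the first 3 characters.
So "journey" becomes "jou".

jou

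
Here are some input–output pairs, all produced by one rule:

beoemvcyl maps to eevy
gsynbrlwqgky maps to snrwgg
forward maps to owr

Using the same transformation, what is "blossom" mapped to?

lso

What's happening: swap the first and last characters, then keep every other character starting from the second (positions 2nd, 4th, 6th, ...).
Applying both steps to "blossom": "mlossob", then "lso".
(Check on "gsynbrlwqgky": → "ysynbrlwqgkg" → "snrwgg" ✓)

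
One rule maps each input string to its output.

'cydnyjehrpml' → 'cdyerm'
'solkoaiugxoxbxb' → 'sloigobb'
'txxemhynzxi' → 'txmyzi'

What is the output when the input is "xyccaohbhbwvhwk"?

The transformation: keep every other character starting from the first (positions 1st, 3rd, 5th, ...).
So "xyccaohbhbwvhwk" becomes "xcahhwhk".

xcahhwhk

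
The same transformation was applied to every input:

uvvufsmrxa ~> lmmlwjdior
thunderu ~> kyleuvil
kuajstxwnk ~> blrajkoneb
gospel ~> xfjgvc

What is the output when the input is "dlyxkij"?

ucpobza

The pattern: shift every letter 9 places backward in the alphabet (wrapping around).
So "dlyxkij" becomes "ucpobza".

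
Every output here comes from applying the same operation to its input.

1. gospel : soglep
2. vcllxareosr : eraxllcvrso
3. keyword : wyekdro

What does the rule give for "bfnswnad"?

Each output is the input with this applied: reverse the string, then move the first 3 characters to the end (rotate left by 3).
For "bfnswnad", step one produces "danwsnfb"; step two turns that into "wsnfbdan".

wsnfbdan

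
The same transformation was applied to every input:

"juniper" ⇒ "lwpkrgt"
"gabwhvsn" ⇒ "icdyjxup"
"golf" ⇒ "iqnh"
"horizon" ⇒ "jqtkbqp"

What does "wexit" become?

Rule — shift every letter 2 places forward in the alphabet (wrapping around).
So "wexit" becomes "ygzkv".

ygzkv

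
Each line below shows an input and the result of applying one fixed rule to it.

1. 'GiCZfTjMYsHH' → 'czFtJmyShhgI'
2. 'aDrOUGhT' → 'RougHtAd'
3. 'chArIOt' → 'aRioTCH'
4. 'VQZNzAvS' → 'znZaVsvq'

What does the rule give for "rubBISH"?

BbishRU

Each output is the input with this applied: flip the case of every letter, then move the first 2 characters to the end (rotate left by 2).
Working it through for "rubBISH": intermediate "RUBbish", final "BbishRU".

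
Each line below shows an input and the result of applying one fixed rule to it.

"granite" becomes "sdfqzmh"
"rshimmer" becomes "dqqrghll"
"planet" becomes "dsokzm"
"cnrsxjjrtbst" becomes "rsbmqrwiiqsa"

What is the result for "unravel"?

dktmqzu

Rule — shift every letter 1 place backward in the alphabet (wrapping around), then move the last 2 characters to the front (rotate right by 2).
Applying both steps to "unravel": "tmqzudk", then "dktmqzu".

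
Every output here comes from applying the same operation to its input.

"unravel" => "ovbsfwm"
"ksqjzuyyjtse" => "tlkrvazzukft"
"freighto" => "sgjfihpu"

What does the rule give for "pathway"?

The transformation: swap each adjacent pair of characters (1↔2, 3↔4, ...), then shift every letter 1 place forward in the alphabet (wrapping around).
"pathway" → "aphtawy" → "bqiubxz".

bqiubxz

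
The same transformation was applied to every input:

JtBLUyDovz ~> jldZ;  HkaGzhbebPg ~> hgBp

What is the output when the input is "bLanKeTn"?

BNt

In each case the input is transformed by: keep one character in every 3, starting at position 1 (positions 1st, 4th, 7th, ...), then flip the case of every letter.
"bLanKeTn" → "BNt".
(Check on "JtBLUyDovz": → "JLDz" → "jldZ" ✓)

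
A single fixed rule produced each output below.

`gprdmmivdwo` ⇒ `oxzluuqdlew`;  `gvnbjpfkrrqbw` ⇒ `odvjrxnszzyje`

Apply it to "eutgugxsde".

Each output is the input with this applied: shift every letter 8 places forward in the alphabet (wrapping around).
Applying that to "eutgugxsde" gives "mcbocofalm".

mcbocofalm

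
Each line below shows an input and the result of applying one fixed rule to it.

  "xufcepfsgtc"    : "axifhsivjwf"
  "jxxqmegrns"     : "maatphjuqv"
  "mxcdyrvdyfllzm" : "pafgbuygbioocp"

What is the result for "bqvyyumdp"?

The pattern: shift every letter 3 places forward in the alphabet (wrapping around).
"bqvyyumdp" → "etybbxpgs".

etybbxpgs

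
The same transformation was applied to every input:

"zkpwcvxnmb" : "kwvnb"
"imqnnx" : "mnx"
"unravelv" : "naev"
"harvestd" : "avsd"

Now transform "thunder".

The pattern: keep every other character starting from the second (positions 2nd, 4th, 6th, ...).
Doing the same to "thunder": "hne".

hne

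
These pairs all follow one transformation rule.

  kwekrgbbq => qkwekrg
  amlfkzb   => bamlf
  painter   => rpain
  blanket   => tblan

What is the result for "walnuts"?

The transformation: move the last character to the front, then delete the last 2 characters.
For "walnuts", step one produces "swalnut"; step two turns that into "swaln".

swaln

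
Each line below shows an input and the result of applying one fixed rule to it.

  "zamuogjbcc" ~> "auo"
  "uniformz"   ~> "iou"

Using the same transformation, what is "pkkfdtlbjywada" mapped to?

aa

Looking at the pairs, the operation is to move the first character to the end, then keep only the vowels.
Doing the same to "pkkfdtlbjywada": "aa".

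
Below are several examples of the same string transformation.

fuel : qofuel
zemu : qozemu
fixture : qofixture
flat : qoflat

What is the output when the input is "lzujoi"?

The transformation: prepend "qo".
On "lzujoi" that produces "qolzujoi".

qolzujoi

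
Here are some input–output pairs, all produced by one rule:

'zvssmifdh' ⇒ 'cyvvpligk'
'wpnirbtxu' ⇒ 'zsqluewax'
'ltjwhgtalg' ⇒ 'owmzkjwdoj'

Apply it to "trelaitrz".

wuhodlwuc

The transformation: shift every letter 3 places forward in the alphabet (wrapping around).
For "trelaitrz" the result is "wuhodlwuc".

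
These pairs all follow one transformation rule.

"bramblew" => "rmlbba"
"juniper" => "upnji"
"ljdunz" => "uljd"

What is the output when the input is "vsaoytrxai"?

yxvtsroa

What's happening: delete the last 2 characters, then sort the characters into reverse alphabetical order.
On "vsaoytrxai": the first step gives "vsaoytrx", and the second then gives "yxvtsroa".
(Check on "ljdunz": → "ljdu" → "uljd" ✓)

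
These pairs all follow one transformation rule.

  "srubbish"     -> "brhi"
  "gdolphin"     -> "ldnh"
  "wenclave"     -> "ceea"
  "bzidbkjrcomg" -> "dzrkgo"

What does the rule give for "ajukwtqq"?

kjqt

What's happening: keep every other character starting from the second (positions 2nd, 4th, 6th, ...), then swap each adjacent pair of characters (1↔2, 3↔4, ...).
For "ajukwtqq", step one produces "jktq"; step two turns that into "kjqt".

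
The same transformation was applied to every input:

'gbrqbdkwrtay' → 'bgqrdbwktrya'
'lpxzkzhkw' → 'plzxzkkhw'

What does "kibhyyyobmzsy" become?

ikhbyyoymbszy

In each case the input is transformed by: swap each adjacent pair of characters (1↔2, 3↔4, ...).
"kibhyyyobmzsy" → "ikhbyyoymbszy".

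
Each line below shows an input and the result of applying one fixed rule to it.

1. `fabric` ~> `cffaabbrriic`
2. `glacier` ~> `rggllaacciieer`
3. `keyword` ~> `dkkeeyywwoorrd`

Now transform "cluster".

Each output is the input with this applied: double every character, then move the last character to the front.
"cluster" → "rcclluusstteer".

rcclluusstteer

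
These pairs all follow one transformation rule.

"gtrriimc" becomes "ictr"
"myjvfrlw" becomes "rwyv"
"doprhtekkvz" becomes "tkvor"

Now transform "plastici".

iils

The rule is to keep every other character starting from the second (positions 2nd, 4th, 6th, ...), then move the first 2 characters to the end (rotate left by 2).
On "plastici" that produces "iils".
(Check on "gtrriimc": → "tric" → "ictr" ✓)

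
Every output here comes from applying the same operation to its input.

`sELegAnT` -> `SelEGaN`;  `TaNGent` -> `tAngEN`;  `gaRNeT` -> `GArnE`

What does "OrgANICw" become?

The pattern: flip the case of every letter, then delete the last character.
For "OrgANICw", step one produces "oRGanicW"; step two turns that into "oRGanic".

oRGanic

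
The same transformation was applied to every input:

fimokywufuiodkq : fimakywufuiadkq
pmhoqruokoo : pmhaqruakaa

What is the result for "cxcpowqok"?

cxcpawqak

In each case the input is transformed by: replace every "o" with "a".
For "cxcpowqok" the result is "cxcpawqak".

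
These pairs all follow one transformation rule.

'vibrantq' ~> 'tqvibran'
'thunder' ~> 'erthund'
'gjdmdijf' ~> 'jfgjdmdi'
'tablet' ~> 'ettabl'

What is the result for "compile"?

What's happening: move the last 2 characters to the front (rotate right by 2).
Applying that to "compile" gives "lecompi".

lecompi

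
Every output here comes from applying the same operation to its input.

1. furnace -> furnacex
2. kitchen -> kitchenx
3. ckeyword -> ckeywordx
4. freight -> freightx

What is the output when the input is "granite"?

granitex

Looking at the pairs, the operation is to append "x".
So "granite" becomes "granitex".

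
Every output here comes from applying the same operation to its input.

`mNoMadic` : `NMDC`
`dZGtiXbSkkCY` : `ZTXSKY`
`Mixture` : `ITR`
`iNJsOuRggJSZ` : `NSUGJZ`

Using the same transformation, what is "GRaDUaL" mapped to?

The transformation: keep every other character starting from the second (positions 2nd, 4th, 6th, ...), then convert every letter to uppercase.
"GRaDUaL" → "RDa" → "RDA".

RDA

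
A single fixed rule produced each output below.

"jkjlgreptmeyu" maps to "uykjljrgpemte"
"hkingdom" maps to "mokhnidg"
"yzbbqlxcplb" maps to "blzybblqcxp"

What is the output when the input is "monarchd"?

dhomancr

Each output is the input with this applied: move the last 2 characters to the front (rotate right by 2), then swap each adjacent pair of characters (1↔2, 3↔4, ...).
On "monarchd": the first step gives "hdmonarc", and the second then gives "dhomancr".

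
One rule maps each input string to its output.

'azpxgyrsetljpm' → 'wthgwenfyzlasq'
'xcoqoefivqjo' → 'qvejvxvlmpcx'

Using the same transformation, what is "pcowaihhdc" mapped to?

The transformation: shift every letter 7 places forward in the alphabet (wrapping around), then move the last 2 characters to the front (rotate right by 2).
For "pcowaihhdc", step one produces "wjvdhpookj"; step two turns that into "kjwjvdhpoo".
(Check on "xcoqoefivqjo": → "ejvxvlmpcxqv" → "qvejvxvlmpcx" ✓)

kjwjvdhpoo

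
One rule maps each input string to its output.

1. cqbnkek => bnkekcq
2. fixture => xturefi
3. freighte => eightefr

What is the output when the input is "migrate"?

gratemi

The transformation: move the first 2 characters to the end (rotate left by 2).
For "migrate" the result is "gratemi".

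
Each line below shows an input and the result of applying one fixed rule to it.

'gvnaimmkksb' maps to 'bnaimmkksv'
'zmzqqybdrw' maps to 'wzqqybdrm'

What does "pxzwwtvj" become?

jzwwtvx

The pattern: delete the first character, then swap the first and last characters.
For "pxzwwtvj" the result is "jzwwtvx".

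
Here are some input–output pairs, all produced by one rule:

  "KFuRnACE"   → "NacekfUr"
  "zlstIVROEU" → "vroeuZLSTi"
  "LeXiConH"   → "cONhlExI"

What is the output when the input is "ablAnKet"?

NkETABLa

Each output is the input with this applied: flip the case of every letter, then swap the front and back halves of the string.
Starting from "ablAnKet": after the first operation, "ABLaNkET"; after the second, "NkETABLa".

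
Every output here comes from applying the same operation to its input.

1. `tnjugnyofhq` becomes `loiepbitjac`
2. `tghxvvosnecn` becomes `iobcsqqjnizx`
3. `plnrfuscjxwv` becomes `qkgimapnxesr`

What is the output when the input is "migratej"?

ehdbmvoz

In each case the input is transformed by: move the last character to the front, then shift every letter 5 places backward in the alphabet (wrapping around).
"migratej" → "jmigrate" → "ehdbmvoz".
(Check on "tghxvvosnecn": → "ntghxvvosnec" → "iobcsqqjnizx" ✓)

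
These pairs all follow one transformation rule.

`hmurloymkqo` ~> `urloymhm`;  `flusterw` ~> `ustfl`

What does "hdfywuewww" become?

fywuehd

Rule — delete the last 3 characters, then move the first 2 characters to the end (rotate left by 2).
Starting from "hdfywuewww": after the first operation, "hdfywue"; after the second, "fywuehd".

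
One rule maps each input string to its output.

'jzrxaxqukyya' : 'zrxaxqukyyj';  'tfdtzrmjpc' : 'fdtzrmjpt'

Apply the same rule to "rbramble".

Rule — delete the last character, then move the first character to the end.
Starting from "rbramble": after the first operation, "rbrambl"; after the second, "bramblr".

bramblr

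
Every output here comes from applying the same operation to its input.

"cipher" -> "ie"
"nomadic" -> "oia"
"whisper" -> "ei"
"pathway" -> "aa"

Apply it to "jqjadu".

In each case the input is transformed by: take characters alternately from the front and the back (1st, last, 2nd, 2nd-last, ...), then keep only the vowels.
"jqjadu" → "ua".

ua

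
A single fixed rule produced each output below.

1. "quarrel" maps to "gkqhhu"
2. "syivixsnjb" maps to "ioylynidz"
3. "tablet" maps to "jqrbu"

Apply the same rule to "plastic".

fbqijy

What's happening: delete the last character, then shift every letter 10 places backward in the alphabet (wrapping around).
Starting from "plastic": after the first operation, "plasti"; after the second, "fbqijy".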